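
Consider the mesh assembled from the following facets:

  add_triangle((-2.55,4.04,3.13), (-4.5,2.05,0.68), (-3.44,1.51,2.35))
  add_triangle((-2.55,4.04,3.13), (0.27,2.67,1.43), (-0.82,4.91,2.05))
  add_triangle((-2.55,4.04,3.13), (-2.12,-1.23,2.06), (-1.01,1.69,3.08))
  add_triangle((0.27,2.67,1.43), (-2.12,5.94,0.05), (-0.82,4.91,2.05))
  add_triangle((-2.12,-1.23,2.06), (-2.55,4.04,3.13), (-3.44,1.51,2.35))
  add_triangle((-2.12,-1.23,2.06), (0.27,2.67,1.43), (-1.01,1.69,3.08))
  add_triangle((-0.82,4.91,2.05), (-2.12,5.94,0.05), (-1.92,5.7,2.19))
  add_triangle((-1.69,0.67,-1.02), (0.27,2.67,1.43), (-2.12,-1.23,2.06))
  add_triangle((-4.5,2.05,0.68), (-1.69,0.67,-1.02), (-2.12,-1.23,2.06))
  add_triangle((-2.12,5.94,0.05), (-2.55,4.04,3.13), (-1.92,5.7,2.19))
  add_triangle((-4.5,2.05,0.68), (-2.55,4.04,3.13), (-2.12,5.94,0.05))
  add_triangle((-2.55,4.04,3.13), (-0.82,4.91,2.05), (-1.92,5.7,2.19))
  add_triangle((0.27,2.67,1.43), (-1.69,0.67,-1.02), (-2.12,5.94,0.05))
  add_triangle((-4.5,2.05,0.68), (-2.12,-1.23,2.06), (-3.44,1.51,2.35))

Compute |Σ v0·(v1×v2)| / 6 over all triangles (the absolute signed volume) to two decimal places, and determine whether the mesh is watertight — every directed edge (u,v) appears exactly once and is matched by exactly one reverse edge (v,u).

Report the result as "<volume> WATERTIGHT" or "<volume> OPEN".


30.09 OPEN

Per-triangle v0·(v1×v2)/6:
  t1: +4.0685
  t2: +1.3293
  t3: +3.5682
  t4: +1.1327
  t5: +2.7437
  t6: -0.5027
  t7: +1.7498
  t8: -3.3511
  t9: +2.2307
  t10: +2.7003
  t11: +10.8231
  t12: +1.4347
  t13: -0.7800
  t14: +2.9395
Σ = +30.0867 → |volume| = 30.09

Directed edges: 42 total; 6 unmatched, e.g. (-2.55,4.04,3.13)→(0.27,2.67,1.43) → open.


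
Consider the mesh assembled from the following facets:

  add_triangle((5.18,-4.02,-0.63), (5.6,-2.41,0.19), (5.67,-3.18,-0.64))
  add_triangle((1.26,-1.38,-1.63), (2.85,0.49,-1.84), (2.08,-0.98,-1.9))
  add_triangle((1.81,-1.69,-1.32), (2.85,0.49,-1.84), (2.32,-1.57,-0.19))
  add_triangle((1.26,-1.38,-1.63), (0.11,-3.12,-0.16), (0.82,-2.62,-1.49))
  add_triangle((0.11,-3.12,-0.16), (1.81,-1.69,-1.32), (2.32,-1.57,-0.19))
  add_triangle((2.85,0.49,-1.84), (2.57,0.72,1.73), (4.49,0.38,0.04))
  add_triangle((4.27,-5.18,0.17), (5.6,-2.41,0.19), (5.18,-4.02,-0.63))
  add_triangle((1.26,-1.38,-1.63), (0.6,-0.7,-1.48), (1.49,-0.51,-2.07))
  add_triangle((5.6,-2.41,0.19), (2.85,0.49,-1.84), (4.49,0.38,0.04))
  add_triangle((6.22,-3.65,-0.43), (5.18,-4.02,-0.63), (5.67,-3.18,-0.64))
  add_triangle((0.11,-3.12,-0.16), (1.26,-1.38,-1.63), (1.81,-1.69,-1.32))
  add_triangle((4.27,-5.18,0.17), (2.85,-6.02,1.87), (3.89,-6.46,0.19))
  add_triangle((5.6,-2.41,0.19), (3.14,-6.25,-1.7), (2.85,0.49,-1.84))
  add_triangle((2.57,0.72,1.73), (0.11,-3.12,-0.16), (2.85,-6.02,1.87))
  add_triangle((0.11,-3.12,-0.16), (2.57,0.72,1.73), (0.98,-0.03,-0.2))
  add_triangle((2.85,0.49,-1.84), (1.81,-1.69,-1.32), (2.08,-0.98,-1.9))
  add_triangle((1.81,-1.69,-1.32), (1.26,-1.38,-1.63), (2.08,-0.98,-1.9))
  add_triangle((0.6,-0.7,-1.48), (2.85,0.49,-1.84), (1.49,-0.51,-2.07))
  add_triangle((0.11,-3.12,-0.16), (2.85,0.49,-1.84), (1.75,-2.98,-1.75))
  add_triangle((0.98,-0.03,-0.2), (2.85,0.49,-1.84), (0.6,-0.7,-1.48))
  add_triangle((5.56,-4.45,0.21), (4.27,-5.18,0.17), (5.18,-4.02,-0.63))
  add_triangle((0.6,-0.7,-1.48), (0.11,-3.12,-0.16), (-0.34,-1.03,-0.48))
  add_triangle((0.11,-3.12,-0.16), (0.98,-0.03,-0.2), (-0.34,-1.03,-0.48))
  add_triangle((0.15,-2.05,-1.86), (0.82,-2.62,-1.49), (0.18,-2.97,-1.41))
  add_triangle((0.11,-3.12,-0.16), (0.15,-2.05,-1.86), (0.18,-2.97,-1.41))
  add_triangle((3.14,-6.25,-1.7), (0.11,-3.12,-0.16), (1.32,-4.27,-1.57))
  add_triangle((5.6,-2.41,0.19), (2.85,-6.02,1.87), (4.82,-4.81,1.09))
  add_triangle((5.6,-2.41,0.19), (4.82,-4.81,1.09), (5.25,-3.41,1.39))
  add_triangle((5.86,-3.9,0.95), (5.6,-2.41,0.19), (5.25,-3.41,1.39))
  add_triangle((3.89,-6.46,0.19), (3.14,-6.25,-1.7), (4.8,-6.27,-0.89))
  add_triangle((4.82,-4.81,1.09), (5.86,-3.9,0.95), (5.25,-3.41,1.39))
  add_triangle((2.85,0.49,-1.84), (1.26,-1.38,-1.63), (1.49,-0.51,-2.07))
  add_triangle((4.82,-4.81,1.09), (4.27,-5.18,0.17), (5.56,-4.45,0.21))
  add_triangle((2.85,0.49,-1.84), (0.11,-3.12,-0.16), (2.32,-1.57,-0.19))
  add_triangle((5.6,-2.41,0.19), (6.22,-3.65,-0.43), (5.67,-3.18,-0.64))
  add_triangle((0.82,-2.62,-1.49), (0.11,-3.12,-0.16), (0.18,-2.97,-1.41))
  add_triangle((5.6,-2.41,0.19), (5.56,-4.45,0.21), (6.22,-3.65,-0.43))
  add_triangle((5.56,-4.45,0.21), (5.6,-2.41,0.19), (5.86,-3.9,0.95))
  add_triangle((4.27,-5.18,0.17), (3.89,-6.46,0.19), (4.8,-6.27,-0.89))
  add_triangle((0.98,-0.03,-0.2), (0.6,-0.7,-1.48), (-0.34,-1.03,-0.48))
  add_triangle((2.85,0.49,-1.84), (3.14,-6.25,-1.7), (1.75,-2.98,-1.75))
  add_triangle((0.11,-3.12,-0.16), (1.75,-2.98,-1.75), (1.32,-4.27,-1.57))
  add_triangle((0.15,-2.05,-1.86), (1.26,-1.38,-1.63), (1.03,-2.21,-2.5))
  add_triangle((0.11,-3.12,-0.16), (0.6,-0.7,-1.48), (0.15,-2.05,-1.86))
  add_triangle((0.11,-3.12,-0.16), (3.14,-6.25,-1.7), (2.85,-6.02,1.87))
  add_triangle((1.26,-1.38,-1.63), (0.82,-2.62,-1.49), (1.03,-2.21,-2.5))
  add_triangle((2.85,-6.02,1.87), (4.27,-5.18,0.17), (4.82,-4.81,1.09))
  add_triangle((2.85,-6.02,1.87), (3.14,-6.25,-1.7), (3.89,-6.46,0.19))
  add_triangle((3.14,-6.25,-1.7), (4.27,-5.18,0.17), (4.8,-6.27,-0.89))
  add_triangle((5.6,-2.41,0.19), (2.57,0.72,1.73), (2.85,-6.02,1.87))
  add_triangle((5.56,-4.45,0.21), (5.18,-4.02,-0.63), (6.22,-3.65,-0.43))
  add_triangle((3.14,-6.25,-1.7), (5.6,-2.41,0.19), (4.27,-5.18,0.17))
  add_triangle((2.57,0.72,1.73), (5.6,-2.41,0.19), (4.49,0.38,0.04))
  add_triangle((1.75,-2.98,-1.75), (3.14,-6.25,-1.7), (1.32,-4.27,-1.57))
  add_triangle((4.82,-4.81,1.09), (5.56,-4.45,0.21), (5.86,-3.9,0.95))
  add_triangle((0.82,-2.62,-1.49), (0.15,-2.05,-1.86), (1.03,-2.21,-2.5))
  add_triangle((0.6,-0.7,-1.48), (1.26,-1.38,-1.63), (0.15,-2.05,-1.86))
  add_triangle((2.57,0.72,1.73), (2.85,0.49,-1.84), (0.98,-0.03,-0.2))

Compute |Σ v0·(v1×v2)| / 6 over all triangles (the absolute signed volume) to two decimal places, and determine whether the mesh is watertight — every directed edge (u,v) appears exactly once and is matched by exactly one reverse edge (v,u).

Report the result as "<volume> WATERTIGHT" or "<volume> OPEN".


Per-triangle v0·(v1×v2)/6:
  t1: -0.8348
  t2: +0.0963
  t3: +1.3848
  t4: +0.2640
  t5: +1.3527
  t6: +1.0193
  t7: -2.5556
  t8: +0.1671
  t9: +3.9997
  t10: +0.2936
  t11: +0.6424
  t12: +2.1123
  t13: +11.7490
  t14: -0.6181
  t15: -1.1297
  t16: +0.4334
  t17: +0.2299
  t18: -0.0251
  t19: -0.7860
  t20: -0.2681
  t21: +1.3474
  t22: +0.4104
  t23: -0.2563
  t24: +0.2871
  t25: +0.0179
  t26: +1.2123
  t27: +0.3829
  t28: -2.0993
  t29: +0.7521
  t30: +2.7991
  t31: +0.8686
  t32: +0.5432
  t33: +1.4752
  t34: -2.0332
  t35: +0.3134
  t36: +0.4228
  t37: +1.2502
  t38: +1.4148
  t39: +1.3507
  t40: -0.1695
  t41: +2.5101
  t42: -0.1844
  t43: -0.0838
  t44: -0.4666
  t45: +5.1999
  t46: +0.3247
  t47: +2.9345
  t48: +2.7085
  t49: -1.2973
  t50: +10.3720
  t51: +0.9387
  t52: +5.7505
  t53: +3.7369
  t54: +0.9152
  t55: +1.3078
  t56: +0.3694
  t57: +0.2637
  t58: -0.3767
Σ = +62.7395 → |volume| = 62.74

Directed edges: 174 total, each appears once with its reverse present → watertight.

62.74 WATERTIGHT


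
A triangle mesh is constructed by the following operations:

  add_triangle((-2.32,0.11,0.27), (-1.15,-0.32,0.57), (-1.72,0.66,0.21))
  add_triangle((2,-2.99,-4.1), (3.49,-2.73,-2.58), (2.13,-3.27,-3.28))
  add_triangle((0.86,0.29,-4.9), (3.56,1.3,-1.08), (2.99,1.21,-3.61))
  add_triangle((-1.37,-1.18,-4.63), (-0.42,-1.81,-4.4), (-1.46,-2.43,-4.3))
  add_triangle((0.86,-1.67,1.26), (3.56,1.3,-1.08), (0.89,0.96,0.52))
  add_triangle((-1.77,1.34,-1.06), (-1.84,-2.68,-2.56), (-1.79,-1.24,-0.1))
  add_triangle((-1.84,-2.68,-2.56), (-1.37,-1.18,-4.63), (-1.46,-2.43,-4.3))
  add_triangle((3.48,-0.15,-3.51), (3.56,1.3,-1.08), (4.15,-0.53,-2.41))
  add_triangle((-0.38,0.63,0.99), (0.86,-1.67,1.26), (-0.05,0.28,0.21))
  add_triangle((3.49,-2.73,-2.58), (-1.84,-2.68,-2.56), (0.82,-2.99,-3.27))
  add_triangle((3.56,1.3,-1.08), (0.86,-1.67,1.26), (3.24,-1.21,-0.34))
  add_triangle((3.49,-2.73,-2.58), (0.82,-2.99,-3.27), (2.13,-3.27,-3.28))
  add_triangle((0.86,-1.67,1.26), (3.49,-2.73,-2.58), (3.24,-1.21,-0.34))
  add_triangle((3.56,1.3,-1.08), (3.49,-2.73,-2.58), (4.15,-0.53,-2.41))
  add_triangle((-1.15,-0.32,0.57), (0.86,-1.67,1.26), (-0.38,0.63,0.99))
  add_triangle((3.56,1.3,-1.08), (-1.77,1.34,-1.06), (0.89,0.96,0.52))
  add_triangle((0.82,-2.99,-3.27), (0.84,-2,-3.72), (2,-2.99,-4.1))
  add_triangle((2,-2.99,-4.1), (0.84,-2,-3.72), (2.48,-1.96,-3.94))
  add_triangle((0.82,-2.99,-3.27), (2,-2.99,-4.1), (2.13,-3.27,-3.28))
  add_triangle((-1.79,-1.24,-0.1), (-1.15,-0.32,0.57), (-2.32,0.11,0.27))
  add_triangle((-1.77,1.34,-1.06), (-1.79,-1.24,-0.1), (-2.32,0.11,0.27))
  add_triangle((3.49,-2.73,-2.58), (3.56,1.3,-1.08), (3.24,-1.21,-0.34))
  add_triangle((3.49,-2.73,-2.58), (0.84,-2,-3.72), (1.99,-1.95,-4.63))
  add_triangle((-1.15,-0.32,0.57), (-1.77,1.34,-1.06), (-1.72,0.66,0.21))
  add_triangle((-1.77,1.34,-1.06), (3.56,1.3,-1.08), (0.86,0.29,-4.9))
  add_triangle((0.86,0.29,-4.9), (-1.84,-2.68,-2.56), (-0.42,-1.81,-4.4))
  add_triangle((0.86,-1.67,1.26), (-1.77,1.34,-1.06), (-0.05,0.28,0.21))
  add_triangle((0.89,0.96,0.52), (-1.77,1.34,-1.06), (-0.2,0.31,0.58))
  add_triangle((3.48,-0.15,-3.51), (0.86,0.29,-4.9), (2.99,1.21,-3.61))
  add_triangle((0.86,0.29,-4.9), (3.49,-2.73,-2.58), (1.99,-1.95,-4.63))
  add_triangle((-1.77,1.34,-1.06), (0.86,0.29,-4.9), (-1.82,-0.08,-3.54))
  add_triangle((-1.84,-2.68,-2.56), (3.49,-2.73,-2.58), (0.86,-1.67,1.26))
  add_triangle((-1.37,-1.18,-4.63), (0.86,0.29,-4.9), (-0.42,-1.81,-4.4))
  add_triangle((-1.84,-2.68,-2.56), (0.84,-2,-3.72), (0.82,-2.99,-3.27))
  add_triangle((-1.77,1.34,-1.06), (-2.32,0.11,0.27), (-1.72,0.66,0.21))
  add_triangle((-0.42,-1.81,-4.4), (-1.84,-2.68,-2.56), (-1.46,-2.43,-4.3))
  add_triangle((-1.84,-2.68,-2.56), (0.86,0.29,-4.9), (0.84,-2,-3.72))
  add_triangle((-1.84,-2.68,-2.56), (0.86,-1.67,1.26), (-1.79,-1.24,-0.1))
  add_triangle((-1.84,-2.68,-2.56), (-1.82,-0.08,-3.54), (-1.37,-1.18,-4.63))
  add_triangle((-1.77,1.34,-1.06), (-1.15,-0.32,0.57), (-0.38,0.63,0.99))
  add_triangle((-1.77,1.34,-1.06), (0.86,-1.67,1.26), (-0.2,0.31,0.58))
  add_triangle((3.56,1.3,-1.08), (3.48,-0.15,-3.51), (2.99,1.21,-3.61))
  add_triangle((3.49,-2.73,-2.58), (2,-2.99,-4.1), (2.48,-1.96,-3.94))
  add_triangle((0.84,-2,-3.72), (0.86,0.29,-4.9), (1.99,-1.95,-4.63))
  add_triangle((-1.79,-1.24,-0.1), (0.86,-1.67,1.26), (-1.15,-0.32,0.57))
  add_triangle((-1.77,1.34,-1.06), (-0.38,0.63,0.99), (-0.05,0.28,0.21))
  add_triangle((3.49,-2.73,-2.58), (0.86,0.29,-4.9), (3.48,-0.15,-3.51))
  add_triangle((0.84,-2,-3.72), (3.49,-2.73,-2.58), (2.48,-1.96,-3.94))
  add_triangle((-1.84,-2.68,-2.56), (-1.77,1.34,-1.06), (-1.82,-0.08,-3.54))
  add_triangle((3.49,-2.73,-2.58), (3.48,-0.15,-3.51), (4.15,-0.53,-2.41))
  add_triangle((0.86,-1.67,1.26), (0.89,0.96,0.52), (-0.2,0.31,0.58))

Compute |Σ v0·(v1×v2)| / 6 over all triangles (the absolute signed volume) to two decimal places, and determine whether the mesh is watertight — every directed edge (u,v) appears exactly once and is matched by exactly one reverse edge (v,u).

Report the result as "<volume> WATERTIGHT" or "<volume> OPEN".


75.54 OPEN

Per-triangle v0·(v1×v2)/6:
  t1: +0.0990
  t2: +1.0315
  t3: -0.3638
  t4: +1.0077
  t5: +1.5030
  t6: +2.2841
  t7: +0.8208
  t8: +2.0083
  t9: +0.0449
  t10: +1.0273
  t11: +1.4027
  t12: -0.1554
  t13: +2.6526
  t14: +0.8885
  t15: +0.5312
  t16: +1.5328
  t17: +0.7807
  t18: +0.8801
  t19: +0.6843
  t20: +0.2681
  t21: +0.7983
  t22: +3.6876
  t23: +1.7585
  t24: -0.1971
  t25: +5.4903
  t26: -1.1139
  t27: -0.1253
  t28: +0.3379
  t29: +3.0188
  t30: +2.7446
  t31: +3.0090
  t32: +6.8164
  t33: +2.2747
  t34: +1.9129
  t35: +0.2879
  t36: +0.4786
  t37: +4.5835
  t38: +2.1691
  t39: +1.8955
  t40: +0.5548
  t41: +0.2452
  t42: +2.4506
  t43: +1.7162
  t44: +1.7949
  t45: +0.6011
  t46: +0.0627
  t47: +5.8550
  t48: -1.6094
  t49: +2.3168
  t50: +2.4654
  t51: +0.3276
Σ = +75.5364 → |volume| = 75.54

Directed edges: 153 total; 3 unmatched, e.g. (0.86,0.29,-4.9)→(-1.82,-0.08,-3.54) → open.


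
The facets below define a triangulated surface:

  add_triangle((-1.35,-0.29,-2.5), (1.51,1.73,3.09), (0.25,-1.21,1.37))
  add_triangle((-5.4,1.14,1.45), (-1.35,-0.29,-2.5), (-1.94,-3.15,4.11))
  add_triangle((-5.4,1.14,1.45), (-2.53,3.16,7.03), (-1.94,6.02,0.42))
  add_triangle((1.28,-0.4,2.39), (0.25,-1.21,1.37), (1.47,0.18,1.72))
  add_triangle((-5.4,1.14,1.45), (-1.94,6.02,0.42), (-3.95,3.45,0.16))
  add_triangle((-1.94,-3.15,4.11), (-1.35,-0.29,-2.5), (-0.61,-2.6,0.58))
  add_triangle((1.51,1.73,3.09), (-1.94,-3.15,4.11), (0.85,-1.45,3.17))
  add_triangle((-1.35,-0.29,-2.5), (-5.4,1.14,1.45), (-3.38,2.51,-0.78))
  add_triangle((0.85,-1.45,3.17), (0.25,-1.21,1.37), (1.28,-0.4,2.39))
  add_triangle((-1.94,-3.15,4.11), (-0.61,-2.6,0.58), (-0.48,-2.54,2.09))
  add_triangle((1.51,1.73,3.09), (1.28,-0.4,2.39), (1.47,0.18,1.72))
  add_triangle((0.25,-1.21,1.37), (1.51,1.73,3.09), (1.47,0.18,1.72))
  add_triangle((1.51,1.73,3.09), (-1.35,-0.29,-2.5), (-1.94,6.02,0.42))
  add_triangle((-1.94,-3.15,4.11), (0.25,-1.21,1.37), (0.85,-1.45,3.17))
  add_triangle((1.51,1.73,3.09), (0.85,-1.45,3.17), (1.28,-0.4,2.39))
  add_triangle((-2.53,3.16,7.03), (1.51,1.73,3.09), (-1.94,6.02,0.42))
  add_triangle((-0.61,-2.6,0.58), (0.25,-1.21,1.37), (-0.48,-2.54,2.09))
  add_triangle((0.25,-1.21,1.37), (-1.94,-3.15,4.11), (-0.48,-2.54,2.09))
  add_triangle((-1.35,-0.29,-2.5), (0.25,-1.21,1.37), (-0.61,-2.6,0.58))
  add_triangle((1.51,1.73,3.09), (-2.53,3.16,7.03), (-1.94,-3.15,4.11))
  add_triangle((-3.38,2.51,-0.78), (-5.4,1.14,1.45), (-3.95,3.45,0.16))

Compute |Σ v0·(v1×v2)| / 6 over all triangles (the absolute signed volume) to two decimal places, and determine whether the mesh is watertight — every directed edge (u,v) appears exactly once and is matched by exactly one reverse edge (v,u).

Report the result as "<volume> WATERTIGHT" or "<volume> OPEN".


101.18 OPEN

Per-triangle v0·(v1×v2)/6:
  t1: -0.3704
  t2: +11.0277
  t3: +32.3055
  t4: +0.1242
  t5: +4.3101
  t6: +3.2275
  t7: +4.5949
  t8: +5.5014
  t9: +0.1540
  t10: +0.9640
  t11: +0.5183
  t12: -0.8101
  t13: +0.8437
  t14: +0.8588
  t15: +0.8119
  t16: +18.6292
  t17: +0.2972
  t18: +0.5207
  t19: -0.0178
  t20: +15.1689
  t21: +2.5173
Σ = +101.1770 → |volume| = 101.18

Directed edges: 63 total; 7 unmatched, e.g. (-1.94,-3.15,4.11)→(-5.4,1.14,1.45) → open.


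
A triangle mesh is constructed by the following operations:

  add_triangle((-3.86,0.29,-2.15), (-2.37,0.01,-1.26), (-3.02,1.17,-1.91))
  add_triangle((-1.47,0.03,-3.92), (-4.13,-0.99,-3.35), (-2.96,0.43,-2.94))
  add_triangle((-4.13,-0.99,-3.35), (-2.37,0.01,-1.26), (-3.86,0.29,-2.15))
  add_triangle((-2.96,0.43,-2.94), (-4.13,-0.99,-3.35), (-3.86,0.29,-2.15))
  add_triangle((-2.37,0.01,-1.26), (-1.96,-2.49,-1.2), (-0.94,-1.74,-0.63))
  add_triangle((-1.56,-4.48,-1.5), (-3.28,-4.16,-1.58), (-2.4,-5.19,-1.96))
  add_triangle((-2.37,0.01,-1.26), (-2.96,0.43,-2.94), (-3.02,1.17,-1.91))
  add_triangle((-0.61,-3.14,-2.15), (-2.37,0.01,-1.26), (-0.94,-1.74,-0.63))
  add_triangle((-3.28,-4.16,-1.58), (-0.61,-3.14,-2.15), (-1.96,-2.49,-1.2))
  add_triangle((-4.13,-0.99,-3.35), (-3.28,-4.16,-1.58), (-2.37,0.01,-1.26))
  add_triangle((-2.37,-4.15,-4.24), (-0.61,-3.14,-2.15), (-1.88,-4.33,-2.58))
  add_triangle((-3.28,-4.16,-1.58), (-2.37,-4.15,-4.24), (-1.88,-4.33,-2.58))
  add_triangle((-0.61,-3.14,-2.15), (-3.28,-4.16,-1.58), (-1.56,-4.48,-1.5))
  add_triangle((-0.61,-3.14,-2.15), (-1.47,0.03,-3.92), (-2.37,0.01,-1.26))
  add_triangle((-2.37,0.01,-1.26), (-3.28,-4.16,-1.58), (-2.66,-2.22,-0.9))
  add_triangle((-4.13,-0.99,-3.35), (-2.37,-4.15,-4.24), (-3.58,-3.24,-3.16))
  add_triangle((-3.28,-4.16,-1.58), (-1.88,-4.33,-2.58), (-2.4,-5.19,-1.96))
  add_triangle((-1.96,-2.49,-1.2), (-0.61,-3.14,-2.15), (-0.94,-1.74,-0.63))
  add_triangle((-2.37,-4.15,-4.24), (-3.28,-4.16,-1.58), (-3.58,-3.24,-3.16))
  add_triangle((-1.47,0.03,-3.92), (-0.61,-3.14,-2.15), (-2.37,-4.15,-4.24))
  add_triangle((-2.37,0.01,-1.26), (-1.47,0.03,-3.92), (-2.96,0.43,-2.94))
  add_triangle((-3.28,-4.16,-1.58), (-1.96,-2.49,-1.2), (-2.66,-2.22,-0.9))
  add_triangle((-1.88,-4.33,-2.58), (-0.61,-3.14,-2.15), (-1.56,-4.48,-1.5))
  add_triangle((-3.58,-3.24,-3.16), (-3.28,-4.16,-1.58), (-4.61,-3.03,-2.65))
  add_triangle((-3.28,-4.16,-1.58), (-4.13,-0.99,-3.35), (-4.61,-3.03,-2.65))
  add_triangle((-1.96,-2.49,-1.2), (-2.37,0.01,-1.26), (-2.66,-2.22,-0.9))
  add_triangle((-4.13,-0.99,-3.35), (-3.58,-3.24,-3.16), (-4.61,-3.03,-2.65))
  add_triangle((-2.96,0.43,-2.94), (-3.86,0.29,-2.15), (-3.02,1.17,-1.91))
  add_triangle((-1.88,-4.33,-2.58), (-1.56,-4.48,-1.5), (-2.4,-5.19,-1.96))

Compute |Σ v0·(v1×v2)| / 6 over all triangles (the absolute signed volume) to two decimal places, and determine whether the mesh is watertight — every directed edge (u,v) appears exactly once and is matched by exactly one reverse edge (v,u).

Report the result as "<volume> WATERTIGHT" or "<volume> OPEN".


Per-triangle v0·(v1×v2)/6:
  t1: +0.0118
  t2: +1.9976
  t3: +0.1637
  t4: +1.2204
  t5: -0.0197
  t6: +0.2211
  t7: -0.5744
  t8: -1.0960
  t9: -0.3268
  t10: +1.9682
  t11: +1.0752
  t12: +2.2481
  t13: -1.5699
  t14: -3.9130
  t15: +0.7033
  t16: +3.1682
  t17: +1.1094
  t18: +0.2747
  t19: +3.1006
  t20: +2.1448
  t21: -0.5047
  t22: -0.1605
  t23: +0.7133
  t24: +1.9052
  t25: -1.0980
  t26: -0.6466
  t27: +2.1254
  t28: +0.7530
  t29: +0.4385
Σ = +15.4329 → |volume| = 15.43

Directed edges: 87 total; 3 unmatched, e.g. (-1.47,0.03,-3.92)→(-4.13,-0.99,-3.35) → open.

15.43 OPEN


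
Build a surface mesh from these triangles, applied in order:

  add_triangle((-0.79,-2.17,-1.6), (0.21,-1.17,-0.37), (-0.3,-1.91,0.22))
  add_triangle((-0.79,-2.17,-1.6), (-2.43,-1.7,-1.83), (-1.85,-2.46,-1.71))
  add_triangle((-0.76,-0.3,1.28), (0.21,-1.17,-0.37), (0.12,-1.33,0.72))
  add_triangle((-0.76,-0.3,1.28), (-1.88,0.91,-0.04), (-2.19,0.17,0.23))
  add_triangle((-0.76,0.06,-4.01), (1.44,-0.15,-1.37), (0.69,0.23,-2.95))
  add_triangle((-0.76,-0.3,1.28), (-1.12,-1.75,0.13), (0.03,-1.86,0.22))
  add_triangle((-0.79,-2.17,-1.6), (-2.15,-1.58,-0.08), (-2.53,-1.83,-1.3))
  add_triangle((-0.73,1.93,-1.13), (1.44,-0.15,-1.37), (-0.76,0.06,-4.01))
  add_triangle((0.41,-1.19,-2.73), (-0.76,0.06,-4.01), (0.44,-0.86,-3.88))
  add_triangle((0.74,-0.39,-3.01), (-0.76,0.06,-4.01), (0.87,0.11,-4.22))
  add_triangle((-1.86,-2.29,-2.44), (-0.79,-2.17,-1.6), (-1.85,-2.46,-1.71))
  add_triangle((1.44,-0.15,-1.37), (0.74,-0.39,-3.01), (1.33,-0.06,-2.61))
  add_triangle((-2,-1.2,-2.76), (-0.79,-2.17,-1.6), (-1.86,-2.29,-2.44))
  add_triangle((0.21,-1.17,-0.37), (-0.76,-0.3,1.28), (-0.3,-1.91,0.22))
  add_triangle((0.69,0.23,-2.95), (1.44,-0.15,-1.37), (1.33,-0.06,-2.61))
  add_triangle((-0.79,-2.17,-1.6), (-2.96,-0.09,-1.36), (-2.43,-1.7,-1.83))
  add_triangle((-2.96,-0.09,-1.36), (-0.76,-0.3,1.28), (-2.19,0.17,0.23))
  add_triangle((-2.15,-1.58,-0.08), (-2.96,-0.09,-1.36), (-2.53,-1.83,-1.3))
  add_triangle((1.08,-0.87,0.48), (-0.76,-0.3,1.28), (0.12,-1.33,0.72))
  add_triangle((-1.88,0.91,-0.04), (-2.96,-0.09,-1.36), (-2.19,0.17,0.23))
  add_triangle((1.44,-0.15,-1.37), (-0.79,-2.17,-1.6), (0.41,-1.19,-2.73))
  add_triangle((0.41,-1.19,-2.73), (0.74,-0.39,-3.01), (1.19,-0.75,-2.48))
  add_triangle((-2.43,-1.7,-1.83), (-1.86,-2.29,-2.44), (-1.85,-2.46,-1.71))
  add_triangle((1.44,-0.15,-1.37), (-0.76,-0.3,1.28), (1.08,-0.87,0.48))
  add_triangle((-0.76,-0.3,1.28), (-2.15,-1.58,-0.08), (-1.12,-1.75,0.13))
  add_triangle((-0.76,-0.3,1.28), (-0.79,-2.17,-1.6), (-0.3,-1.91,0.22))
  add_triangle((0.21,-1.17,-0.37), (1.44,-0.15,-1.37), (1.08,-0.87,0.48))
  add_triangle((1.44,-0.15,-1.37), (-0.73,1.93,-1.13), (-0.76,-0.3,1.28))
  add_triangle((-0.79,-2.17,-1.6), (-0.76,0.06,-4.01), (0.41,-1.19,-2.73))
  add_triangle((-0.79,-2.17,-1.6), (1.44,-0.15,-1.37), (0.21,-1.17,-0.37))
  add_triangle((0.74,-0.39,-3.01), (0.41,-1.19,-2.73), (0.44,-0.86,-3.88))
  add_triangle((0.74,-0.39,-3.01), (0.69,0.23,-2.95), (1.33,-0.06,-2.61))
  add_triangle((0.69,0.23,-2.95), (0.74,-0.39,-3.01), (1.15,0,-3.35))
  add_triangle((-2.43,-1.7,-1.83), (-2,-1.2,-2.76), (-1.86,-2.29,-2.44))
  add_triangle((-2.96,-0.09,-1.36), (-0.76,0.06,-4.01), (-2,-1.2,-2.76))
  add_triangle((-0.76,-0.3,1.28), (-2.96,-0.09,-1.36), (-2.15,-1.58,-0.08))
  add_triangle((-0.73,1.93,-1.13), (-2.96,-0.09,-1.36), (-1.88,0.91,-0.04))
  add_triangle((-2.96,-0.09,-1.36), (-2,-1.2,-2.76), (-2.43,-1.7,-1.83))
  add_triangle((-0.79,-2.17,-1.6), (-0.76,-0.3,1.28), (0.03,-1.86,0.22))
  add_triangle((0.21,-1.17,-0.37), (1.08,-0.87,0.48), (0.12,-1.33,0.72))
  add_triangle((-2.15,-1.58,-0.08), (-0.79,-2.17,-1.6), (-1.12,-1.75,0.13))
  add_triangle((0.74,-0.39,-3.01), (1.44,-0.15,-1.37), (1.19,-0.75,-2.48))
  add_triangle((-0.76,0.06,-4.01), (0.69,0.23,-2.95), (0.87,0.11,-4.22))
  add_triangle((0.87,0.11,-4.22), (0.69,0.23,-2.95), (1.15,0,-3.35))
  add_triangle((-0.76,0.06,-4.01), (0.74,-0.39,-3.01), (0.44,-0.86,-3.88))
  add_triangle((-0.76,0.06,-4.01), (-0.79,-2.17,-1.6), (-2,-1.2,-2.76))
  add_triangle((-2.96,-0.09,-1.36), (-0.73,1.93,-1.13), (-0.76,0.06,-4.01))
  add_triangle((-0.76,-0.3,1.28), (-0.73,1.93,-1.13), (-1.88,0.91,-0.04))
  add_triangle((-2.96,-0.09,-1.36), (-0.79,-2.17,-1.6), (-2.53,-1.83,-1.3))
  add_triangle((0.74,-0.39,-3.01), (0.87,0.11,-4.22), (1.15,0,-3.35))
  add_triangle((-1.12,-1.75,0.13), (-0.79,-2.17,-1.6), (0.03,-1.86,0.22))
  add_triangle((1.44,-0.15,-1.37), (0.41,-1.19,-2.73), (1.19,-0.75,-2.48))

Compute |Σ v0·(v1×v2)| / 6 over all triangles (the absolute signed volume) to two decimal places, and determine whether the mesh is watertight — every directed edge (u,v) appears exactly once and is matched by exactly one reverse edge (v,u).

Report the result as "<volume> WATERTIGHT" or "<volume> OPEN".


26.78 WATERTIGHT

Per-triangle v0·(v1×v2)/6:
  t1: +0.3041
  t2: -0.2670
  t3: +0.1492
  t4: +0.3036
  t5: -0.3535
  t6: +0.4612
  t7: +0.7033
  t8: +2.1144
  t9: +0.3978
  t10: +0.5265
  t11: +0.2980
  t12: +0.1445
  t13: +0.2712
  t14: +0.0416
  t15: +0.0542
  t16: -0.2370
  t17: +0.3590
  t18: +0.8879
  t19: +0.2497
  t20: +0.4937
  t21: +0.6173
  t22: +0.2996
  t23: +0.3638
  t24: -0.0359
  t25: +0.4504
  t26: +0.5979
  t27: +0.4463
  t28: +0.0818
  t29: +1.7603
  t30: +0.5560
  t31: +0.1688
  t32: +0.2163
  t33: -0.1079
  t34: +0.5859
  t35: +2.1329
  t36: +1.0933
  t37: +1.1725
  t38: +1.0760
  t39: -0.7585
  t40: +0.2230
  t41: +0.6195
  t42: +0.2452
  t43: +0.1683
  t44: +0.0545
  t45: +0.4623
  t46: +1.7618
  t47: +3.4931
  t48: +0.4071
  t49: +0.9242
  t50: +0.1440
  t51: +0.6412
  t52: +0.0196
Σ = +26.7828 → |volume| = 26.78

Directed edges: 156 total, each appears once with its reverse present → watertight.


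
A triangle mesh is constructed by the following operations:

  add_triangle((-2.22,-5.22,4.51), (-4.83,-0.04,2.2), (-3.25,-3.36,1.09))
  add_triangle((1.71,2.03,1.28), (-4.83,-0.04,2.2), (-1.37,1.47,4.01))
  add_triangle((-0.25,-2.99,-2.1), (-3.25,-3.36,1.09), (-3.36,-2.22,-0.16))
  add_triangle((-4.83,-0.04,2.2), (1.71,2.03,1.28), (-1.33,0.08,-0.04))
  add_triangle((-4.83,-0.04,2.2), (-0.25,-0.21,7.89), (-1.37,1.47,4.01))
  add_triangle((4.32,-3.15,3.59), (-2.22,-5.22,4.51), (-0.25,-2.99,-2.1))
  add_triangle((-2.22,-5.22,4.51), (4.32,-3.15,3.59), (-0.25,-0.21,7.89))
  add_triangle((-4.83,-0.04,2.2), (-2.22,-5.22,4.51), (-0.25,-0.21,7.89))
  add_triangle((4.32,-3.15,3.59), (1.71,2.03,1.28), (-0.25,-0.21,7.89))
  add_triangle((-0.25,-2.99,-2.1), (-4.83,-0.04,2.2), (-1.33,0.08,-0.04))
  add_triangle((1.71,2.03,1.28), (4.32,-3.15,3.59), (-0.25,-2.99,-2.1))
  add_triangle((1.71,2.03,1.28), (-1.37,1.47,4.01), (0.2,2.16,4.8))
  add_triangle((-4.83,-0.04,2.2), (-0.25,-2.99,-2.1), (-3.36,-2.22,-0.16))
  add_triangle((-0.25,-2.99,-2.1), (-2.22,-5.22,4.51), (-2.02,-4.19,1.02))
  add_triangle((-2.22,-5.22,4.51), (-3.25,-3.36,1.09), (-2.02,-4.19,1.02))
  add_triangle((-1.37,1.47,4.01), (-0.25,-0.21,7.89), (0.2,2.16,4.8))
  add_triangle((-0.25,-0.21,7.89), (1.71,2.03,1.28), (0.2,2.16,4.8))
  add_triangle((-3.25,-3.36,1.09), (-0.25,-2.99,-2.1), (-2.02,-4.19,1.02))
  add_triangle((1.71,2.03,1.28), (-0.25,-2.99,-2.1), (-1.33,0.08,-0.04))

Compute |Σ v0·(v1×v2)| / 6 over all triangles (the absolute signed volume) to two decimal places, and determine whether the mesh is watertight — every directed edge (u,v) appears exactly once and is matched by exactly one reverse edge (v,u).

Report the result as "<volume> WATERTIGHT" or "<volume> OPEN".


168.09 OPEN

Per-triangle v0·(v1×v2)/6:
  t1: +11.0222
  t2: +3.0394
  t3: +3.3871
  t4: +1.1988
  t5: +9.8397
  t6: +23.8320
  t7: +38.0776
  t8: +31.9753
  t9: +19.0656
  t10: +1.7155
  t11: +4.7866
  t12: +1.3446
  t13: -0.1592
  t14: +3.2809
  t15: +3.7439
  t16: +4.4693
  t17: +4.3107
  t18: +2.9928
  t19: +0.1709
Σ = +168.0939 → |volume| = 168.09

Directed edges: 57 total; 3 unmatched, e.g. (-4.83,-0.04,2.2)→(-3.25,-3.36,1.09) → open.


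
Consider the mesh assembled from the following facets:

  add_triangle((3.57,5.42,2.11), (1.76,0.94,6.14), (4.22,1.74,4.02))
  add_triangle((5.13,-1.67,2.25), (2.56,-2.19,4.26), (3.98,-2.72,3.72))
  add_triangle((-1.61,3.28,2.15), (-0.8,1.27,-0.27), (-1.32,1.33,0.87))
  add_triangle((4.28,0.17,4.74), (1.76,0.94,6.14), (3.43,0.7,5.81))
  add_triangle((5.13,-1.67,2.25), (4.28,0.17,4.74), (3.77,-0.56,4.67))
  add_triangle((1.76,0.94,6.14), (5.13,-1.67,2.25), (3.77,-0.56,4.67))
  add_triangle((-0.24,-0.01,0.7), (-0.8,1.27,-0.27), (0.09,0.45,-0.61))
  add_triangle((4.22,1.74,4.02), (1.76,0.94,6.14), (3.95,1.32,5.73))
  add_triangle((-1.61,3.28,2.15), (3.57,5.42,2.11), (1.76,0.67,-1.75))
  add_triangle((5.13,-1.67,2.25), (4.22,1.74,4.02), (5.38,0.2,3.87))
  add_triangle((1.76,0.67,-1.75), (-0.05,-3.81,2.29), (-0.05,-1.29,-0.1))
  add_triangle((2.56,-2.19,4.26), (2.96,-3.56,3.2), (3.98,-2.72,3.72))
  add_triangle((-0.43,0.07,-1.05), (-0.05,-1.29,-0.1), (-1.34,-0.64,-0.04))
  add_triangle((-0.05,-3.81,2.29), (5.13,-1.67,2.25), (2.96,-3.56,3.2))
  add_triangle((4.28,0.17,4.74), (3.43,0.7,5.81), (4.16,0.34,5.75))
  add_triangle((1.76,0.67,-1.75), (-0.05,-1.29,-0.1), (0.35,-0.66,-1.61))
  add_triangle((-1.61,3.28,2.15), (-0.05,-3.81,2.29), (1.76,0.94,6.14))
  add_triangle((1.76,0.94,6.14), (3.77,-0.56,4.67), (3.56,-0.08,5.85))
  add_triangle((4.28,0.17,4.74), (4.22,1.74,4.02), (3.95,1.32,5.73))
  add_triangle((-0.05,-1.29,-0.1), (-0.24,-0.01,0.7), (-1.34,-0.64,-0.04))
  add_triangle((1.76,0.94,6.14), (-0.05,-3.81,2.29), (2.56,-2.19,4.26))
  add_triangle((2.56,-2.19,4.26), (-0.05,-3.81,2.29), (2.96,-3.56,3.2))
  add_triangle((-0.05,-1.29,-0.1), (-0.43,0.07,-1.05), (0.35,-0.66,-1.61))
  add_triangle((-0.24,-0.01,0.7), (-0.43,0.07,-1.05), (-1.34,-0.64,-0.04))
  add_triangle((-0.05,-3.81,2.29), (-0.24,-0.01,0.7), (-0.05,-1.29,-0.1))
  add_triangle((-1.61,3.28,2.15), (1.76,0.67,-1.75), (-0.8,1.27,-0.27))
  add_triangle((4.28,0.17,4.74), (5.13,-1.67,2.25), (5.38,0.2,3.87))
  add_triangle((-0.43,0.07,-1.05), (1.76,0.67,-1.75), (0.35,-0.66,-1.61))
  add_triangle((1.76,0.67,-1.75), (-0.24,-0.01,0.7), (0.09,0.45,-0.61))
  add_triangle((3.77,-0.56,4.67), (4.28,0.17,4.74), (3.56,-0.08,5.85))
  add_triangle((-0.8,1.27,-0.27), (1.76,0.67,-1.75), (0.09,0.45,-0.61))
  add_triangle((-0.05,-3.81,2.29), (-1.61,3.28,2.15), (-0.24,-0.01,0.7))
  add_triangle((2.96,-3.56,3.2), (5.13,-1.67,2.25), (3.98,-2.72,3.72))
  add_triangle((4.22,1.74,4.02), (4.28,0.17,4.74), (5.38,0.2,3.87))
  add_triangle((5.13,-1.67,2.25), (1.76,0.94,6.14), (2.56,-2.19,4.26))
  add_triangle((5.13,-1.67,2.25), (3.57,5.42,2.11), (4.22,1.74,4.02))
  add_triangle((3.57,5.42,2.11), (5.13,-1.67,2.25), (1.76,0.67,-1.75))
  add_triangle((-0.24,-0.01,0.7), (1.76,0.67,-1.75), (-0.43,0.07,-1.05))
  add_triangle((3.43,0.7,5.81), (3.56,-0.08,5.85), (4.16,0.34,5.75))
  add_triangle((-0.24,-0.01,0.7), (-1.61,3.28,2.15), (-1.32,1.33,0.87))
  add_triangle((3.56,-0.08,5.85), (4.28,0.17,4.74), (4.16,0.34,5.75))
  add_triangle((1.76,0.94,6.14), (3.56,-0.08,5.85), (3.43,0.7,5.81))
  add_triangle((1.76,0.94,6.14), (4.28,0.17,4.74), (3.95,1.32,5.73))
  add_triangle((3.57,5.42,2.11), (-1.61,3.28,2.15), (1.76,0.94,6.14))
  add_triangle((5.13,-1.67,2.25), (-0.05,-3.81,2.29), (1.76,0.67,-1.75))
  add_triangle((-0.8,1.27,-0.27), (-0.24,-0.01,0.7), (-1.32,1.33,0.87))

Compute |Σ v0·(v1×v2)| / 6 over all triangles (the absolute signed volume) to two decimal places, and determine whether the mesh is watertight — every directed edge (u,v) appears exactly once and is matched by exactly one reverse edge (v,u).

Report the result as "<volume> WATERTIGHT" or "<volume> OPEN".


131.27 WATERTIGHT

Per-triangle v0·(v1×v2)/6:
  t1: +12.5884
  t2: +1.5305
  t3: +0.4019
  t4: -0.4370
  t5: +2.3986
  t6: -0.8395
  t7: -0.0284
  t8: +1.2655
  t9: +5.8088
  t10: +0.4019
  t11: +1.0017
  t12: +1.7772
  t13: +0.2993
  t14: +1.0892
  t15: +0.2089
  t16: +0.4357
  t17: +11.6120
  t18: +0.0295
  t19: +2.0626
  t20: +0.1977
  t21: +7.7552
  t22: +3.8774
  t23: +0.2302
  t24: +0.0677
  t25: +0.1479
  t26: +1.4703
  t27: +2.7576
  t28: +0.4303
  t29: -0.0687
  t30: +0.8875
  t31: +0.1105
  t32: -0.1007
  t33: +2.0670
  t34: +2.3486
  t35: +10.2847
  t36: +10.7584
  t37: +14.7711
  t38: +0.0669
  t39: +0.5454
  t40: +0.2579
  t41: +0.4183
  t42: +1.3966
  t43: +2.6358
  t44: +20.5660
  t45: +5.7935
  t46: -0.0111
Σ = +131.2689 → |volume| = 131.27

Directed edges: 138 total, each appears once with its reverse present → watertight.


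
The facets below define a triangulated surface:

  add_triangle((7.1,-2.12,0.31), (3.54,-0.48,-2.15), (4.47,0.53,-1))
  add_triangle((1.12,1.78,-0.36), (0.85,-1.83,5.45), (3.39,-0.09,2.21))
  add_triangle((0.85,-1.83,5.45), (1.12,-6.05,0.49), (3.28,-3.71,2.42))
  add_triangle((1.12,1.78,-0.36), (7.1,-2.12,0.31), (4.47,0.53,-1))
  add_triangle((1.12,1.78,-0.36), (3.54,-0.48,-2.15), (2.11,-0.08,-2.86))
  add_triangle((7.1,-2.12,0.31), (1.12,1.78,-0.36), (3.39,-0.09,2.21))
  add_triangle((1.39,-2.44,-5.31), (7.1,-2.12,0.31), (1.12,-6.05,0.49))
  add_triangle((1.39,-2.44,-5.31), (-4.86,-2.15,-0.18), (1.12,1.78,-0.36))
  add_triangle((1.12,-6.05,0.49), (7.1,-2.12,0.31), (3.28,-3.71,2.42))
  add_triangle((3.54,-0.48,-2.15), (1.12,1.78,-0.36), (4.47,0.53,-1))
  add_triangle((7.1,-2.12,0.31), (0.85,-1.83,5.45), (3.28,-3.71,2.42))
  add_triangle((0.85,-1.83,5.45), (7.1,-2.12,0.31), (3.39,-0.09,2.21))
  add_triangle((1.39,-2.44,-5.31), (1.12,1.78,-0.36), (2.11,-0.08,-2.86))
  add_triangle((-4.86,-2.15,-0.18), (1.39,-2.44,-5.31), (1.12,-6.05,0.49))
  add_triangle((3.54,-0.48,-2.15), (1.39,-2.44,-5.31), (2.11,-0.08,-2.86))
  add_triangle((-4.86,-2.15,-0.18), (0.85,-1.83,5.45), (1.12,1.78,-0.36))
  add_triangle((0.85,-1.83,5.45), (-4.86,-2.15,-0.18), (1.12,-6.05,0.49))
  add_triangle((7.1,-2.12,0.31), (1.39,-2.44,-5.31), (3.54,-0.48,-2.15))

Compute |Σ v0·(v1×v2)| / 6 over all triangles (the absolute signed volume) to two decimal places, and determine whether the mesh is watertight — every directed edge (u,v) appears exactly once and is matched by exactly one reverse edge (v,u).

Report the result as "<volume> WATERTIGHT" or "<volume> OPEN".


188.56 WATERTIGHT

Per-triangle v0·(v1×v2)/6:
  t1: +4.2691
  t2: +3.8928
  t3: +12.7705
  t4: +2.0881
  t5: +1.8381
  t6: +5.6055
  t7: +37.3813
  t8: +6.5719
  t9: +13.9736
  t10: +1.7399
  t11: +13.2437
  t12: +9.7530
  t13: +1.2234
  t14: +29.5355
  t15: +2.6399
  t16: +4.9204
  t17: +27.9266
  t18: +9.1893
Σ = +188.5627 → |volume| = 188.56

Directed edges: 54 total, each appears once with its reverse present → watertight.


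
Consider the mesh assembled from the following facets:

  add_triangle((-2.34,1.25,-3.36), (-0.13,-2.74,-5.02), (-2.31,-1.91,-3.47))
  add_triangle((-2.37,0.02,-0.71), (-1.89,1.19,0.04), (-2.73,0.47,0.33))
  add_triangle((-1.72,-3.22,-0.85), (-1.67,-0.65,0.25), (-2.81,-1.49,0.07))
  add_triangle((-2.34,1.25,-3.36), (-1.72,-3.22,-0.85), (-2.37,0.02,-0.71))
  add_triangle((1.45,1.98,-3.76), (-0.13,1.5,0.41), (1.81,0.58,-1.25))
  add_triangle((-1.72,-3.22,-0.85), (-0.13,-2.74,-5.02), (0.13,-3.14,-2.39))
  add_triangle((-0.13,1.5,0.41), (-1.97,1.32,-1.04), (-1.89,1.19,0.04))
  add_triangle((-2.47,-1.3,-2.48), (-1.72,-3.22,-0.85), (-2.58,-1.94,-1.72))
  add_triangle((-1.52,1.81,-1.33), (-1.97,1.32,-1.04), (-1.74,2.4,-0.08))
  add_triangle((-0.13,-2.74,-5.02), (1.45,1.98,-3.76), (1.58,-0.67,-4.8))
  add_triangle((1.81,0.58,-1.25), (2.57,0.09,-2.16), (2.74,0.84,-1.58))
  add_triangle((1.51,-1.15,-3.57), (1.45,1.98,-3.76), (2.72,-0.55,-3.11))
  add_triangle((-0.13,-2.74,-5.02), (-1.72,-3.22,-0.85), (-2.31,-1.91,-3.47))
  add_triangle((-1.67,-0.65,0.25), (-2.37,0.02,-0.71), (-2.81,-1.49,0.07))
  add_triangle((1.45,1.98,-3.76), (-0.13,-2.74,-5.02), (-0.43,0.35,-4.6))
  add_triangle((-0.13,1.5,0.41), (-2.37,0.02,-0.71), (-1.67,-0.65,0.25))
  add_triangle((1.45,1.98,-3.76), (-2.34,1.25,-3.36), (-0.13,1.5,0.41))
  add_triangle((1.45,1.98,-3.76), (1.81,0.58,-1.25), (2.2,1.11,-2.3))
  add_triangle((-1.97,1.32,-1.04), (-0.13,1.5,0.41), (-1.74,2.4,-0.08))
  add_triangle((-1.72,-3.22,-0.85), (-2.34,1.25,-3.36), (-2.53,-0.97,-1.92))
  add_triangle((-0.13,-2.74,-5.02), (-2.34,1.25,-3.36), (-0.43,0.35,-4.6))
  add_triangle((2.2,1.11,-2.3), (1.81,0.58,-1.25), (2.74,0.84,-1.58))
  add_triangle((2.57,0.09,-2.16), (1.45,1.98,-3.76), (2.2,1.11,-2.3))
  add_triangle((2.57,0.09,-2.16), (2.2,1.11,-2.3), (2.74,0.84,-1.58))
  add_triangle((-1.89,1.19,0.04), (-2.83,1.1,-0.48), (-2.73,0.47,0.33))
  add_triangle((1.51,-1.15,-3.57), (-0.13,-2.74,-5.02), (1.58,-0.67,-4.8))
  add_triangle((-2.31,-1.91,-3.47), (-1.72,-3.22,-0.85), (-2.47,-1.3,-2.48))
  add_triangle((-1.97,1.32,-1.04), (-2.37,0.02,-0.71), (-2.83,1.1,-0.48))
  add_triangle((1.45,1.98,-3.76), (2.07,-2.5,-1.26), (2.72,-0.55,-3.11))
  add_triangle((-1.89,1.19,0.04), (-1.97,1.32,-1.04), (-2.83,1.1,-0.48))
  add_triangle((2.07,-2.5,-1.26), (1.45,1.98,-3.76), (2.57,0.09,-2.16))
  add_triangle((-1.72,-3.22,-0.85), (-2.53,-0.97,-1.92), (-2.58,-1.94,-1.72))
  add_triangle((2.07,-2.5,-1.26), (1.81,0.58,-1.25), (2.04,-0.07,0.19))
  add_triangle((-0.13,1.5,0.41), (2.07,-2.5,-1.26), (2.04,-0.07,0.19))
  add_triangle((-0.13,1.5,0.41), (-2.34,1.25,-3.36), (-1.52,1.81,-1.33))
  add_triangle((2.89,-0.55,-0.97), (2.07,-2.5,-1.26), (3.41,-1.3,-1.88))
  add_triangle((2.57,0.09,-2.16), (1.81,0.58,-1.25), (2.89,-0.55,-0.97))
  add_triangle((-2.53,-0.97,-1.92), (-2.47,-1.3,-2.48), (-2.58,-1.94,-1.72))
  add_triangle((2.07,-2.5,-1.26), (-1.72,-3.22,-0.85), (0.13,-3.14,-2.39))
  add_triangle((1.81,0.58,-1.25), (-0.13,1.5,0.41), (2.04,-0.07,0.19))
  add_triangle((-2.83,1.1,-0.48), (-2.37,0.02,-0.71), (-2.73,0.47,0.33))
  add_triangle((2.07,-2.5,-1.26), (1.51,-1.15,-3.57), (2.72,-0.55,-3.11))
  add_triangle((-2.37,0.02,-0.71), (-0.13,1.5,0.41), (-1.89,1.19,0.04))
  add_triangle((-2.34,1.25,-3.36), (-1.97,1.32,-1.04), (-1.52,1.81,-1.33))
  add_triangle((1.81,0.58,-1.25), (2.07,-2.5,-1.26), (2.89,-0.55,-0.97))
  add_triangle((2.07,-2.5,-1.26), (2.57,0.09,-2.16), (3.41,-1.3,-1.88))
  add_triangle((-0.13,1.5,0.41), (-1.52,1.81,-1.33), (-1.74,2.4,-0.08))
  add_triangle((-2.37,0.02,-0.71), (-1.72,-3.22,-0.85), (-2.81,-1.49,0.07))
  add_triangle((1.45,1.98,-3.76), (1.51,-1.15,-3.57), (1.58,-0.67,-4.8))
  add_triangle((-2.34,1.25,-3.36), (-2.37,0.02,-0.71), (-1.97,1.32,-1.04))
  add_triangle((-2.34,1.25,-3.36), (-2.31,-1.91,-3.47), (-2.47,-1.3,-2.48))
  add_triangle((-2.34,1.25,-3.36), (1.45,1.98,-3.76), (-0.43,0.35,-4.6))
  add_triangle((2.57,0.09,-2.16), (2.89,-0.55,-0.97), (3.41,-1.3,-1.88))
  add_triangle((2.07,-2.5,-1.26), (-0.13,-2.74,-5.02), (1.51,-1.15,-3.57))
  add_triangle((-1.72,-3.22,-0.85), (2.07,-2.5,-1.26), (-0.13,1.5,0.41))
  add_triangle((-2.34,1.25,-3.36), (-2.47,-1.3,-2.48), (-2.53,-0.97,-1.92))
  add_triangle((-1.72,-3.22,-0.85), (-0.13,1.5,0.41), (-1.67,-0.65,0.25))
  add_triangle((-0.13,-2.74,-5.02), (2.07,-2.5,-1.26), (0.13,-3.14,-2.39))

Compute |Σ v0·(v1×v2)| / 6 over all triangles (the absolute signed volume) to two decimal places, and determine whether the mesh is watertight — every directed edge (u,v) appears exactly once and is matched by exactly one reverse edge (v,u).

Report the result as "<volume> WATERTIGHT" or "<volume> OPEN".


70.44 WATERTIGHT

Per-triangle v0·(v1×v2)/6:
  t1: +5.7587
  t2: -0.4253
  t3: +0.1268
  t4: +3.5599
  t5: +1.4293
  t6: +3.0501
  t7: +0.4934
  t8: +0.6193
  t9: +0.4317
  t10: +3.2253
  t11: -0.0735
  t12: +2.7047
  t13: +5.0967
  t14: +0.2094
  t15: +4.7524
  t16: +0.5620
  t17: +3.9004
  t18: +0.0198
  t19: -0.1951
  t20: -1.2982
  t21: +4.5904
  t22: -0.0292
  t23: +0.7517
  t24: +0.4636
  t25: +0.2709
  t26: +1.4756
  t27: +1.3471
  t28: +0.3806
  t29: -0.8429
  t30: +0.2459
  t31: +2.4038
  t32: -0.0744
  t33: +1.4887
  t34: -0.3901
  t35: +0.2434
  t36: +0.5688
  t37: +0.3985
  t38: +0.2782
  t39: +2.2710
  t40: +0.8135
  t41: +0.4230
  t42: +2.1633
  t43: -0.1507
  t44: +0.6072
  t45: -0.9034
  t46: +0.7948
  t47: +0.4481
  t48: +1.3651
  t49: +0.7817
  t50: +1.1503
  t51: +1.4643
  t52: +4.0043
  t53: +0.6120
  t54: +3.8346
  t55: -0.2742
  t56: +0.7840
  t57: -0.2007
  t58: +2.9380
Σ = +70.4444 → |volume| = 70.44

Directed edges: 174 total, each appears once with its reverse present → watertight.


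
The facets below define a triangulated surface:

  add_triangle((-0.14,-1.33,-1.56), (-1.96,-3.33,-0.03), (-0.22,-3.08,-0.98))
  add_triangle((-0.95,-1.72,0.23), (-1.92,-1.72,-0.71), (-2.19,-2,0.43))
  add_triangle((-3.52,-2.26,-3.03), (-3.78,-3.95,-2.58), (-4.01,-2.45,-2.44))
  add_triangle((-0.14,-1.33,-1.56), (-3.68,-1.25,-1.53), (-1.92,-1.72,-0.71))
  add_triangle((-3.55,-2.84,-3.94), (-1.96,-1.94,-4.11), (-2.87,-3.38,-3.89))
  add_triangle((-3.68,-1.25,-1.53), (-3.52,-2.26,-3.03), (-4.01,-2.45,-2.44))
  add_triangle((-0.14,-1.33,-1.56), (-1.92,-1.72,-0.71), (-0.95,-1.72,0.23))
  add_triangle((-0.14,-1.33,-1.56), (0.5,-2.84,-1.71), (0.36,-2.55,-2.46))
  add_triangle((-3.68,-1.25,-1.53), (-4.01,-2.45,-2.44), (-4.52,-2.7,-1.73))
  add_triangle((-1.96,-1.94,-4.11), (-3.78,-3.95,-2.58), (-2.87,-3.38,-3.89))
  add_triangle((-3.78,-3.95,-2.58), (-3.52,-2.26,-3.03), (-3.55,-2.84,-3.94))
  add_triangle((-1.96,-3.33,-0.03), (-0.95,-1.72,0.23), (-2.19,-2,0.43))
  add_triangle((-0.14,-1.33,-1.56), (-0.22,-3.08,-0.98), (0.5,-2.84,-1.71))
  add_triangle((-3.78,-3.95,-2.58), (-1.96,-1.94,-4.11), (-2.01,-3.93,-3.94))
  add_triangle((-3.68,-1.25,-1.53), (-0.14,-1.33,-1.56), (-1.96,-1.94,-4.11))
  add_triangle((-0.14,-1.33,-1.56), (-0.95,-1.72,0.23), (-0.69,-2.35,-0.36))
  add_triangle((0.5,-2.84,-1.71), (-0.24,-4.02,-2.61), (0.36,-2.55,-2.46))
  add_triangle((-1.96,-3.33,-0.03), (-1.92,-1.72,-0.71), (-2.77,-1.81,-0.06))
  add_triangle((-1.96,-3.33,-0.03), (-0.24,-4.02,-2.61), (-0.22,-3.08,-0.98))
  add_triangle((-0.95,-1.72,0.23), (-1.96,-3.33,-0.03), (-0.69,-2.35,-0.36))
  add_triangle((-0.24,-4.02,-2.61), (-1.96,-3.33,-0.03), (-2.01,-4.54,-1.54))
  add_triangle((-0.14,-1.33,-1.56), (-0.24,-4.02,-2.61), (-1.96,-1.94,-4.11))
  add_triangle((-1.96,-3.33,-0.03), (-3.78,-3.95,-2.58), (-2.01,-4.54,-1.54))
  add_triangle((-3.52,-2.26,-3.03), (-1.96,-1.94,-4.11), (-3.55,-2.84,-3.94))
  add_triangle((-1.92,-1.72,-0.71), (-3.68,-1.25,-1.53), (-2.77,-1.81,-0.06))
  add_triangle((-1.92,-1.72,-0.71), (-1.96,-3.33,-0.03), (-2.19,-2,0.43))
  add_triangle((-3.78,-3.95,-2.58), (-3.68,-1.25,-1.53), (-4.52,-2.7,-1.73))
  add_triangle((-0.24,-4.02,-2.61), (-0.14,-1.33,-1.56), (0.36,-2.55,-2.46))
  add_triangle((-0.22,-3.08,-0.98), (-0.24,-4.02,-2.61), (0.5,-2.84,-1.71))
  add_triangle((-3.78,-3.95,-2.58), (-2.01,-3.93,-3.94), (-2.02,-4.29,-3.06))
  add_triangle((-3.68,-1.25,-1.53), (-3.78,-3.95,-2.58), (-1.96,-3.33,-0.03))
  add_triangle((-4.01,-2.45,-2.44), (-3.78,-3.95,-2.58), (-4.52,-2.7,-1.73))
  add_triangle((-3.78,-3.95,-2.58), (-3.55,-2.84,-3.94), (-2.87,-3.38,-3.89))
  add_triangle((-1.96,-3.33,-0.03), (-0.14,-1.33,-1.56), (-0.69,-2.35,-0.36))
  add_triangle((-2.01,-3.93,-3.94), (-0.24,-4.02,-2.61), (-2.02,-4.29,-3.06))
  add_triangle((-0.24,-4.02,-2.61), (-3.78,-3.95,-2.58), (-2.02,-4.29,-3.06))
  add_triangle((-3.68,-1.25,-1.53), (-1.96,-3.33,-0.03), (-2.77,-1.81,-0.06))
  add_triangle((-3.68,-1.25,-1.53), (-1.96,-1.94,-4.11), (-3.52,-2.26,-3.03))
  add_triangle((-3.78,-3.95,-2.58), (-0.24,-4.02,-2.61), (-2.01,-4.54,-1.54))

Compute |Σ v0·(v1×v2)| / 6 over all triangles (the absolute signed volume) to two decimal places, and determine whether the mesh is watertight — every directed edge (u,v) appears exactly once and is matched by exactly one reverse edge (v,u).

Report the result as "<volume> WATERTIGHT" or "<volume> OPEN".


21.77 OPEN

Per-triangle v0·(v1×v2)/6:
  t1: -1.0288
  t2: -0.3377
  t3: +0.9533
  t4: -1.0530
  t5: +1.0857
  t6: +0.5408
  t7: -0.6435
  t8: -0.1318
  t9: +0.6516
  t10: -0.7969
  t11: +1.0117
  t12: +0.1535
  t13: -0.4288
  t14: +3.3704
  t15: -1.4181
  t16: -0.1880
  t17: +0.4068
  t18: -0.6350
  t19: +1.1517
  t20: +0.1062
  t21: +0.8230
  t22: +0.7449
  t23: +2.1457
  t24: +0.4435
  t25: -0.6679
  t26: +0.6161
  t27: -0.9644
  t28: +0.2717
  t29: +0.4607
  t30: +1.5877
  t31: +2.9313
  t32: +1.1072
  t33: +1.4221
  t34: +0.4747
  t35: +1.3141
  t36: +0.6340
  t37: +1.3655
  t38: +0.9268
  t39: +3.3605
Σ = +21.7672 → |volume| = 21.77

Directed edges: 117 total; 3 unmatched, e.g. (-1.96,-1.94,-4.11)→(-2.01,-3.93,-3.94) → open.
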